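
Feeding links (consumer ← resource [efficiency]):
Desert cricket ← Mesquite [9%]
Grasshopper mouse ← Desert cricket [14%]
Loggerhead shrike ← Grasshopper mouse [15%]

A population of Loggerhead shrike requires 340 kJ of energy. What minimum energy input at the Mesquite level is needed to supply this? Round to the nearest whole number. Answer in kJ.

179894 kJ

Cumulative transfer efficiency: 0.09 × 0.14 × 0.15 = 0.00189
Mesquite energy = 340 / 0.00189 = 179894 kJ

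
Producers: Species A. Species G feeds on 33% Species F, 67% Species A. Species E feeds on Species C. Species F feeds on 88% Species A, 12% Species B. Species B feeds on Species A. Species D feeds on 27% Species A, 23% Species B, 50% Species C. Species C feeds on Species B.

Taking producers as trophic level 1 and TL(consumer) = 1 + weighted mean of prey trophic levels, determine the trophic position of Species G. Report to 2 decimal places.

2.37

Species B: 1 + 1 = 2
Species C: 1 + 2 = 3
Species D: 1 + (0.27×1 + 0.23×2 + 0.5×3) = 3.23
Species E: 1 + 3 = 4
Species F: 1 + (0.88×1 + 0.12×2) = 2.12
Species G: 1 + (0.33×2.12 + 0.67×1) = 2.3696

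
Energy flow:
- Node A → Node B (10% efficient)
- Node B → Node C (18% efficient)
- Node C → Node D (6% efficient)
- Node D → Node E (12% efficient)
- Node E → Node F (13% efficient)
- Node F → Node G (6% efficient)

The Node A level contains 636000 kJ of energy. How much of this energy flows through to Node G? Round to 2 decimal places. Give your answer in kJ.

0.64 kJ

Node B: 636000 × 0.1 = 63600 kJ
Node C: 63600 × 0.18 = 11448 kJ
Node D: 11448 × 0.06 = 686.88 kJ
Node E: 686.88 × 0.12 = 82.4256 kJ
Node F: 82.4256 × 0.13 = 10.715328 kJ
Node G: 10.715328 × 0.06 = 0.64291968 kJ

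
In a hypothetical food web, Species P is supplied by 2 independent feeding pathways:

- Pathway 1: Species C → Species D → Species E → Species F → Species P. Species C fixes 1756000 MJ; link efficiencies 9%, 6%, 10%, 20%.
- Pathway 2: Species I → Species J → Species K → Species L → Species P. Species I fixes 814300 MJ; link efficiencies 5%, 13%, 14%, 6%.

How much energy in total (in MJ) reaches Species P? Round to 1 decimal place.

234.1 MJ

Pathway 1: 1756000 × 0.09 × 0.06 × 0.1 × 0.2 = 189.648 MJ
Pathway 2: 814300 × 0.05 × 0.13 × 0.14 × 0.06 = 44.46078 MJ
Total at Species P: 189.648 + 44.46078 = 234.10878 MJ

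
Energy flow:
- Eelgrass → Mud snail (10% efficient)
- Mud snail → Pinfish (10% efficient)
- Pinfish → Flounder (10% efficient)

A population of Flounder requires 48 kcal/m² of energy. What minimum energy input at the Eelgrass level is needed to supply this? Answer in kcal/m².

Cumulative transfer efficiency: 0.1 × 0.1 × 0.1 = 0.001
Eelgrass energy = 48 / 0.001 = 48000 kcal/m²

48000 kcal/m²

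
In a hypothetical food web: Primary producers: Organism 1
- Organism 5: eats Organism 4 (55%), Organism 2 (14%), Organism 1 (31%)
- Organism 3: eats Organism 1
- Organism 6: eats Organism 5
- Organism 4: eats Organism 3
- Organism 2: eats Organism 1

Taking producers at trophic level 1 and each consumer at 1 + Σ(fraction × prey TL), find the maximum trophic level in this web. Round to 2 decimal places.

Organism 2: 1 + 1 = 2
Organism 3: 1 + 1 = 2
Organism 4: 1 + 2 = 3
Organism 5: 1 + (0.55×3 + 0.14×2 + 0.31×1) = 3.24
Organism 6: 1 + 3.24 = 4.24

4.24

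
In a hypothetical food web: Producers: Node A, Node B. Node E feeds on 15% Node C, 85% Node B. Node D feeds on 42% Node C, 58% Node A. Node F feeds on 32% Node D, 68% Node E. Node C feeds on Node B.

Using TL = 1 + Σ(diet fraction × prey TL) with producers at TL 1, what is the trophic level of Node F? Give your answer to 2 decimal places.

3.24

Node C: 1 + 1 = 2
Node D: 1 + (0.42×2 + 0.58×1) = 2.42
Node E: 1 + (0.15×2 + 0.85×1) = 2.15
Node F: 1 + (0.32×2.42 + 0.68×2.15) = 3.2364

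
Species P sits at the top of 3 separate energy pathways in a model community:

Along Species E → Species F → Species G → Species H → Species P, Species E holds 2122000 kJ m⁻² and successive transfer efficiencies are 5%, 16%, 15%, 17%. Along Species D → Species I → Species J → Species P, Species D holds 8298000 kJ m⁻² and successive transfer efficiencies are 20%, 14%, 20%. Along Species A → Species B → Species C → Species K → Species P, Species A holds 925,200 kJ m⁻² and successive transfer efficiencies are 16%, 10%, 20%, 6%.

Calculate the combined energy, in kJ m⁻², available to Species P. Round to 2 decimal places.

Via Species E: 2122000 × 0.05 × 0.16 × 0.15 × 0.17 = 432.888 kJ m⁻²
Via Species D: 8298000 × 0.2 × 0.14 × 0.2 = 46468.8 kJ m⁻²
Via Species A: 925200 × 0.16 × 0.1 × 0.2 × 0.06 = 177.6384 kJ m⁻²
Total at Species P: 432.888 + 46468.8 + 177.6384 = 47079.3264 kJ m⁻²

47079.33 kJ m⁻²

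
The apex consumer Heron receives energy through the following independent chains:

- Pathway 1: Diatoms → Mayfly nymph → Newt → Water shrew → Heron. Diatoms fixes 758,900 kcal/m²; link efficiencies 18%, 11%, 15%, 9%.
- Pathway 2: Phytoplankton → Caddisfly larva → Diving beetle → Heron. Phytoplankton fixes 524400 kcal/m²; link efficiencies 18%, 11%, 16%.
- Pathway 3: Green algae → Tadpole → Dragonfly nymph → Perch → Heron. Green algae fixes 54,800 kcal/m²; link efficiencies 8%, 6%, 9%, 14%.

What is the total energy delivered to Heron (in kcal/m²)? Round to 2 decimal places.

Pathway 1: 758900 × 0.18 × 0.11 × 0.15 × 0.09 = 202.85397 kcal/m²
Pathway 2: 524400 × 0.18 × 0.11 × 0.16 = 1661.2992 kcal/m²
Pathway 3: 54800 × 0.08 × 0.06 × 0.09 × 0.14 = 3.314304 kcal/m²
Total at Heron: 202.85397 + 1661.2992 + 3.314304 = 1867.467474 kcal/m²

1867.47 kcal/m²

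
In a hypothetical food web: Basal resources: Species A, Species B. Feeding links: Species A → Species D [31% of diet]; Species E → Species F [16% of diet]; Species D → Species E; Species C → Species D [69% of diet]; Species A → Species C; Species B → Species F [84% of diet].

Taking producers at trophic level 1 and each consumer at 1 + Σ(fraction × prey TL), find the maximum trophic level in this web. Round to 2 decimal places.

Species C: 1 + 1 = 2
Species D: 1 + (0.31×1 + 0.69×2) = 2.69
Species E: 1 + 2.69 = 3.69
Species F: 1 + (0.84×1 + 0.16×3.69) = 2.4304

3.69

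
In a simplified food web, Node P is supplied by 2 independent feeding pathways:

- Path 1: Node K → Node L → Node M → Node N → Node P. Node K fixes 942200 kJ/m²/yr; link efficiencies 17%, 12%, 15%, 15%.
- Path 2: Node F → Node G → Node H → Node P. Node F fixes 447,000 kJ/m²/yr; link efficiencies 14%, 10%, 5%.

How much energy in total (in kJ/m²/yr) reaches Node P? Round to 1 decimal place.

745.4 kJ/m²/yr

Path 1: 942200 × 0.17 × 0.12 × 0.15 × 0.15 = 432.4698 kJ/m²/yr
Path 2: 447000 × 0.14 × 0.1 × 0.05 = 312.9 kJ/m²/yr
Total at Node P: 432.4698 + 312.9 = 745.3698 kJ/m²/yr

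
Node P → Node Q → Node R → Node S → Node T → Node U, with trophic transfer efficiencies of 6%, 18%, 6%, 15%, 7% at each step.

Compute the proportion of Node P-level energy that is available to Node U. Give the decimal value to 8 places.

Product of link efficiencies: 0.06 × 0.18 × 0.06 × 0.15 × 0.07 = 0.000006804

0.00000680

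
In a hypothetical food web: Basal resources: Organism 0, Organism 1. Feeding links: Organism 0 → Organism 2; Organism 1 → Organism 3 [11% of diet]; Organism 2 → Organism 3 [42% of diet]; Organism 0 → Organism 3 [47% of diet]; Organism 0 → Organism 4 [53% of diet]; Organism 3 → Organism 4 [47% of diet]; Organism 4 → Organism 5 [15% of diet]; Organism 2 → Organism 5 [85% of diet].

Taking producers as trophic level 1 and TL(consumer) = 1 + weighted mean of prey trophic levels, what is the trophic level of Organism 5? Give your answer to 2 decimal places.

Organism 2: 1 + 1 = 2
Organism 3: 1 + (0.11×1 + 0.42×2 + 0.47×1) = 2.42
Organism 4: 1 + (0.53×1 + 0.47×2.42) = 2.6674
Organism 5: 1 + (0.15×2.6674 + 0.85×2) = 3.10011

3.10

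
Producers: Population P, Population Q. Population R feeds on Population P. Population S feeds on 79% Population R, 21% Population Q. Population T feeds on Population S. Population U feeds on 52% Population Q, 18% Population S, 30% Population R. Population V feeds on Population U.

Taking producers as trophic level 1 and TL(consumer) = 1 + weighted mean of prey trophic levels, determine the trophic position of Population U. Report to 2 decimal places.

2.62

Population R: 1 + 1 = 2
Population S: 1 + (0.79×2 + 0.21×1) = 2.79
Population T: 1 + 2.79 = 3.79
Population U: 1 + (0.52×1 + 0.18×2.79 + 0.3×2) = 2.6222
Population V: 1 + 2.6222 = 3.6222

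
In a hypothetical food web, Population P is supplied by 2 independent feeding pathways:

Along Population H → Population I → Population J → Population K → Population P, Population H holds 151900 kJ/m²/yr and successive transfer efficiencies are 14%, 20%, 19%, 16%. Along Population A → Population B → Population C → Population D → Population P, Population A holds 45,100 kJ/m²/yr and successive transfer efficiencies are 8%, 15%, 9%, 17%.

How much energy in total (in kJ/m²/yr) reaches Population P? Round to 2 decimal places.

Via Population H: 151900 × 0.14 × 0.2 × 0.19 × 0.16 = 129.29728 kJ/m²/yr
Via Population A: 45100 × 0.08 × 0.15 × 0.09 × 0.17 = 8.28036 kJ/m²/yr
Total at Population P: 129.29728 + 8.28036 = 137.57764 kJ/m²/yr

137.58 kJ/m²/yr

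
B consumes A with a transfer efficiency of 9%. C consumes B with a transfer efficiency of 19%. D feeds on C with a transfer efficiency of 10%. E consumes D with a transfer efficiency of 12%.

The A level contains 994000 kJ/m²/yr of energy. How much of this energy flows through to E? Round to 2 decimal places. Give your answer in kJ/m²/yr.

203.97 kJ/m²/yr

B: 994000 × 0.09 = 89460 kJ/m²/yr
C: 89460 × 0.19 = 16997.4 kJ/m²/yr
D: 16997.4 × 0.1 = 1699.74 kJ/m²/yr
E: 1699.74 × 0.12 = 203.9688 kJ/m²/yr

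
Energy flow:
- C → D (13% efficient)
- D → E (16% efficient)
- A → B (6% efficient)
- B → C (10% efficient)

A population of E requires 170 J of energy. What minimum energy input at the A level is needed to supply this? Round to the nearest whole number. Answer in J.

Cumulative transfer efficiency: 0.06 × 0.1 × 0.13 × 0.16 = 0.0001248
A energy = 170 / 0.0001248 = 1362179 J

1362179 J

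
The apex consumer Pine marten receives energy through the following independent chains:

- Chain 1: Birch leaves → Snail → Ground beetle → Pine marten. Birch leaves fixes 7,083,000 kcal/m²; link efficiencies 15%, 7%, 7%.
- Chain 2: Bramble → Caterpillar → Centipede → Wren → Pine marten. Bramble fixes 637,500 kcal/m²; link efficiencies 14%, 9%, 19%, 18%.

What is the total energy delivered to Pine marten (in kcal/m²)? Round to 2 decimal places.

5480.72 kcal/m²

Chain 1: 7083000 × 0.15 × 0.07 × 0.07 = 5206.005 kcal/m²
Chain 2: 637500 × 0.14 × 0.09 × 0.19 × 0.18 = 274.7115 kcal/m²
Total at Pine marten: 5206.005 + 274.7115 = 5480.7165 kcal/m²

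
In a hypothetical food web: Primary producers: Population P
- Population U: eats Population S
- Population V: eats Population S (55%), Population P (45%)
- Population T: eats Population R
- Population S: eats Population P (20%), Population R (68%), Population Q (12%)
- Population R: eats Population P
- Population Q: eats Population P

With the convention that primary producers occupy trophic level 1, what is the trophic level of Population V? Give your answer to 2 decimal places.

2.99

Population Q: 1 + 1 = 2
Population R: 1 + 1 = 2
Population S: 1 + (0.2×1 + 0.68×2 + 0.12×2) = 2.8
Population T: 1 + 2 = 3
Population U: 1 + 2.8 = 3.8
Population V: 1 + (0.55×2.8 + 0.45×1) = 2.99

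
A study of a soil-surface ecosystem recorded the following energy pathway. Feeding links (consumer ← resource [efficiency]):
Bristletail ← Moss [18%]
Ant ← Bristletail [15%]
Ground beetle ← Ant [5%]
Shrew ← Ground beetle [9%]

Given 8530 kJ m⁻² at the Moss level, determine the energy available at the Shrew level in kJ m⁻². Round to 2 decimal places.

Bristletail: 8530 × 0.18 = 1535.4 kJ m⁻²
Ant: 1535.4 × 0.15 = 230.31 kJ m⁻²
Ground beetle: 230.31 × 0.05 = 11.5155 kJ m⁻²
Shrew: 11.5155 × 0.09 = 1.036395 kJ m⁻²

1.04 kJ m⁻²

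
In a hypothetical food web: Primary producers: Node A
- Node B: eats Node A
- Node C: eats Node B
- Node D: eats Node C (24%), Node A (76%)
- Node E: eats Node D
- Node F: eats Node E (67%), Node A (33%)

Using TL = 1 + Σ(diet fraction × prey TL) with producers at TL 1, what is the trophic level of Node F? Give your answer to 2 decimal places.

Node B: 1 + 1 = 2
Node C: 1 + 2 = 3
Node D: 1 + (0.24×3 + 0.76×1) = 2.48
Node E: 1 + 2.48 = 3.48
Node F: 1 + (0.67×3.48 + 0.33×1) = 3.6616

3.66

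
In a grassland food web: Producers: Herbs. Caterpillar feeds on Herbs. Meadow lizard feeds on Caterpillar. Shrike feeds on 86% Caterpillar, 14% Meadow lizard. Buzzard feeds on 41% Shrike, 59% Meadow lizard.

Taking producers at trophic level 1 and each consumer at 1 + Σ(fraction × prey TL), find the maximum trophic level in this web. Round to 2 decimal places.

Caterpillar: 1 + 1 = 2
Meadow lizard: 1 + 2 = 3
Shrike: 1 + (0.86×2 + 0.14×3) = 3.14
Buzzard: 1 + (0.41×3.14 + 0.59×3) = 4.0574

4.06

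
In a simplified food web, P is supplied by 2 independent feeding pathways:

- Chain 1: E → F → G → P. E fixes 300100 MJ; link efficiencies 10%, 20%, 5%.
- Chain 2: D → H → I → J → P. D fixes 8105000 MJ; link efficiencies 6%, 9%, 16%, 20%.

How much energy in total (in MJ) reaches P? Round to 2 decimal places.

Chain 1: 300100 × 0.1 × 0.2 × 0.05 = 300.1 MJ
Chain 2: 8105000 × 0.06 × 0.09 × 0.16 × 0.2 = 1400.544 MJ
Total at P: 300.1 + 1400.544 = 1700.644 MJ

1700.64 MJ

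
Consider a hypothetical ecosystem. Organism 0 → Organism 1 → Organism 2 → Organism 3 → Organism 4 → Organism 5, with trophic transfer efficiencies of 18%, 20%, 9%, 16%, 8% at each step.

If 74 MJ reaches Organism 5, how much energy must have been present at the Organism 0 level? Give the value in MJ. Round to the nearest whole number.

Cumulative transfer efficiency: 0.18 × 0.2 × 0.09 × 0.16 × 0.08 = 0.000041472
Organism 0 energy = 74 / 0.000041472 = 1784336 MJ

1784336 MJ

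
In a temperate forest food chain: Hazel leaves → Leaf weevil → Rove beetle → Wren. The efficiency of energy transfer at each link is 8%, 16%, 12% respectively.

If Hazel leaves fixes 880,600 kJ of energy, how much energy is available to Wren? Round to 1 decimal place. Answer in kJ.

Leaf weevil: 880600 × 0.08 = 70448 kJ
Rove beetle: 70448 × 0.16 = 11271.68 kJ
Wren: 11271.68 × 0.12 = 1352.6016 kJ

1352.6 kJ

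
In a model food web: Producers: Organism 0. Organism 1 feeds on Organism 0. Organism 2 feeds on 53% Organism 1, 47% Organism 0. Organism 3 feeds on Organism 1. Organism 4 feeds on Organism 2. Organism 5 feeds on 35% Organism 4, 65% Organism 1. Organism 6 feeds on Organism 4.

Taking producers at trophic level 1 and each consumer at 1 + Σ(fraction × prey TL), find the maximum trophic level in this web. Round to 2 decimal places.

Organism 1: 1 + 1 = 2
Organism 2: 1 + (0.53×2 + 0.47×1) = 2.53
Organism 3: 1 + 2 = 3
Organism 4: 1 + 2.53 = 3.53
Organism 5: 1 + (0.35×3.53 + 0.65×2) = 3.5355
Organism 6: 1 + 3.53 = 4.53

4.53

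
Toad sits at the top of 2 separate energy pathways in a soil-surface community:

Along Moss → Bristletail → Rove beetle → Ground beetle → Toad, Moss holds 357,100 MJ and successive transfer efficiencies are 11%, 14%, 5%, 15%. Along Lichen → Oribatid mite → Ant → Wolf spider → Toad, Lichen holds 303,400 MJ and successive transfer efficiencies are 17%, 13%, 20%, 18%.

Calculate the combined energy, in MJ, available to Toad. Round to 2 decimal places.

Via Moss: 357100 × 0.11 × 0.14 × 0.05 × 0.15 = 41.24505 MJ
Via Lichen: 303400 × 0.17 × 0.13 × 0.2 × 0.18 = 241.38504 MJ
Total at Toad: 41.24505 + 241.38504 = 282.63009 MJ

282.63 MJ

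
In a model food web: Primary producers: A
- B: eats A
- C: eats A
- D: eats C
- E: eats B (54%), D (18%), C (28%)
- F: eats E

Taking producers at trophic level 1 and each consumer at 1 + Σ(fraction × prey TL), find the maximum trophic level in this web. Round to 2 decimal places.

4.18

B: 1 + 1 = 2
C: 1 + 1 = 2
D: 1 + 2 = 3
E: 1 + (0.54×2 + 0.18×3 + 0.28×2) = 3.18
F: 1 + 3.18 = 4.18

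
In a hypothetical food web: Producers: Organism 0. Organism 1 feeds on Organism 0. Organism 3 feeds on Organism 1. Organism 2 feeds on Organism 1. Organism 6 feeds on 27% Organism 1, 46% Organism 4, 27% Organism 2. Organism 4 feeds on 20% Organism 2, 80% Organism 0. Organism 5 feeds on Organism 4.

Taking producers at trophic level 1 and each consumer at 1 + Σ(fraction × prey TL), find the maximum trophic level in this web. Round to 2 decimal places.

3.45

Organism 1: 1 + 1 = 2
Organism 2: 1 + 2 = 3
Organism 3: 1 + 2 = 3
Organism 4: 1 + (0.2×3 + 0.8×1) = 2.4
Organism 5: 1 + 2.4 = 3.4
Organism 6: 1 + (0.27×2 + 0.46×2.4 + 0.27×3) = 3.454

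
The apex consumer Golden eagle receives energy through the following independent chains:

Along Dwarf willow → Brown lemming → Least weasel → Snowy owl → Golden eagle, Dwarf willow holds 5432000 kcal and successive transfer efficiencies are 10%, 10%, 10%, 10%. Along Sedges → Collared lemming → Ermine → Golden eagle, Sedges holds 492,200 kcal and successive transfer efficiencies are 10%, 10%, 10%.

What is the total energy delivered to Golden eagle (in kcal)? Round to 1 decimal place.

Via Dwarf willow: 5432000 × 0.1 × 0.1 × 0.1 × 0.1 = 543.2 kcal
Via Sedges: 492200 × 0.1 × 0.1 × 0.1 = 492.2 kcal
Total at Golden eagle: 543.2 + 492.2 = 1035.4 kcal

1035.4 kcal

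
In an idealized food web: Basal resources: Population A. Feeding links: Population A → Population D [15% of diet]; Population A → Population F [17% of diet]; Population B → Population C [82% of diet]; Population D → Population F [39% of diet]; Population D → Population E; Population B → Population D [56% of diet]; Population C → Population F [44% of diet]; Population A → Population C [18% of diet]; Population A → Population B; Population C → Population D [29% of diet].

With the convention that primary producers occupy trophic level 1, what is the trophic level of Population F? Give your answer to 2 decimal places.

Population B: 1 + 1 = 2
Population C: 1 + (0.82×2 + 0.18×1) = 2.82
Population D: 1 + (0.56×2 + 0.29×2.82 + 0.15×1) = 3.0878
Population E: 1 + 3.0878 = 4.0878
Population F: 1 + (0.17×1 + 0.39×3.0878 + 0.44×2.82) = 3.615042

3.62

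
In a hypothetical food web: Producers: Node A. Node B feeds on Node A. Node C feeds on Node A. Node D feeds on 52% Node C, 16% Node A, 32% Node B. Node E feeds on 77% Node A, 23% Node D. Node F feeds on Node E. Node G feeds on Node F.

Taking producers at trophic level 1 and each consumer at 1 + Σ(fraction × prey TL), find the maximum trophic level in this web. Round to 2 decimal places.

Node B: 1 + 1 = 2
Node C: 1 + 1 = 2
Node D: 1 + (0.52×2 + 0.16×1 + 0.32×2) = 2.84
Node E: 1 + (0.77×1 + 0.23×2.84) = 2.4232
Node F: 1 + 2.4232 = 3.4232
Node G: 1 + 3.4232 = 4.4232

4.42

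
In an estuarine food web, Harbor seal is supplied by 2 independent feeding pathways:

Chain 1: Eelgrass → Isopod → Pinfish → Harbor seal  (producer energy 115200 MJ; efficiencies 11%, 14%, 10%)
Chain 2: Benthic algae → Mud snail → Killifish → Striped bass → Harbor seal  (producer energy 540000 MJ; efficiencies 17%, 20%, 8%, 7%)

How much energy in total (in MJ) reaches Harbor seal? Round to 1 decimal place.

280.2 MJ

Chain 1: 115200 × 0.11 × 0.14 × 0.1 = 177.408 MJ
Chain 2: 540000 × 0.17 × 0.2 × 0.08 × 0.07 = 102.816 MJ
Total at Harbor seal: 177.408 + 102.816 = 280.224 MJ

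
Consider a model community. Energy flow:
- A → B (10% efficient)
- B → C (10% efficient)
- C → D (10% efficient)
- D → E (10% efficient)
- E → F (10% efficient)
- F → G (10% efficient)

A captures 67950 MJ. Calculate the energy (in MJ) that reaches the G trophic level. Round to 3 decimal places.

0.068 MJ

B: 67950 × 0.1 = 6795 MJ
C: 6795 × 0.1 = 679.5 MJ
D: 679.5 × 0.1 = 67.95 MJ
E: 67.95 × 0.1 = 6.795 MJ
F: 6.795 × 0.1 = 0.6795 MJ
G: 0.6795 × 0.1 = 0.06795 MJ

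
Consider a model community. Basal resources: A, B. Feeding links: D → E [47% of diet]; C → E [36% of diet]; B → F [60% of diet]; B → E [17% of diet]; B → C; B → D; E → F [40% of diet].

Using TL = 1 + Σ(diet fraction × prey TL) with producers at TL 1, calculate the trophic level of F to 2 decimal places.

C: 1 + 1 = 2
D: 1 + 1 = 2
E: 1 + (0.36×2 + 0.47×2 + 0.17×1) = 2.83
F: 1 + (0.6×1 + 0.4×2.83) = 2.732

2.73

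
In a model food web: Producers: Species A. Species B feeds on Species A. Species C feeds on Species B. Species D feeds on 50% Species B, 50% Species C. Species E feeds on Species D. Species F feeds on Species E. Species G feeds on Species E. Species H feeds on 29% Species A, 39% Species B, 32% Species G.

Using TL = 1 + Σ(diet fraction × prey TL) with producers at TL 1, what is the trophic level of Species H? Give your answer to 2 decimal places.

Species B: 1 + 1 = 2
Species C: 1 + 2 = 3
Species D: 1 + (0.5×2 + 0.5×3) = 3.5
Species E: 1 + 3.5 = 4.5
Species F: 1 + 4.5 = 5.5
Species G: 1 + 4.5 = 5.5
Species H: 1 + (0.29×1 + 0.39×2 + 0.32×5.5) = 3.83

3.83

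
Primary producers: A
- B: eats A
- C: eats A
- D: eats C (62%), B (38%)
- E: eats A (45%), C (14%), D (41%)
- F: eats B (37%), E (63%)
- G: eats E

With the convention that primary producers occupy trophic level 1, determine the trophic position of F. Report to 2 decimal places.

B: 1 + 1 = 2
C: 1 + 1 = 2
D: 1 + (0.62×2 + 0.38×2) = 3
E: 1 + (0.45×1 + 0.14×2 + 0.41×3) = 2.96
F: 1 + (0.37×2 + 0.63×2.96) = 3.6048
G: 1 + 2.96 = 3.96

3.60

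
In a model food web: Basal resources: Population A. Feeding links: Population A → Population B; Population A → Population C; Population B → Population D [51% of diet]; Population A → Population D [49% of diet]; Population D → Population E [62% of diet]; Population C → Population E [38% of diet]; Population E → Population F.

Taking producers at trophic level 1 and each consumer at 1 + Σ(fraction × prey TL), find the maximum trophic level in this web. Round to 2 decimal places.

Population B: 1 + 1 = 2
Population C: 1 + 1 = 2
Population D: 1 + (0.51×2 + 0.49×1) = 2.51
Population E: 1 + (0.62×2.51 + 0.38×2) = 3.3162
Population F: 1 + 3.3162 = 4.3162

4.32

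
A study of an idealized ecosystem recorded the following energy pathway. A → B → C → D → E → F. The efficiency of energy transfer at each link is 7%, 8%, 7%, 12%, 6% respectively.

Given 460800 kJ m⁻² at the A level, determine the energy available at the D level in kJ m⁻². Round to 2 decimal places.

180.63 kJ m⁻²

B: 460800 × 0.07 = 32256 kJ m⁻²
C: 32256 × 0.08 = 2580.48 kJ m⁻²
D: 2580.48 × 0.07 = 180.6336 kJ m⁻²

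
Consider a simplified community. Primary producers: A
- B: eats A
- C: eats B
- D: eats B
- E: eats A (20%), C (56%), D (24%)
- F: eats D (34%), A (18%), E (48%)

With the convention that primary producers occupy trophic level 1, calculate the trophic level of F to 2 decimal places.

B: 1 + 1 = 2
C: 1 + 2 = 3
D: 1 + 2 = 3
E: 1 + (0.2×1 + 0.56×3 + 0.24×3) = 3.6
F: 1 + (0.34×3 + 0.18×1 + 0.48×3.6) = 3.928

3.93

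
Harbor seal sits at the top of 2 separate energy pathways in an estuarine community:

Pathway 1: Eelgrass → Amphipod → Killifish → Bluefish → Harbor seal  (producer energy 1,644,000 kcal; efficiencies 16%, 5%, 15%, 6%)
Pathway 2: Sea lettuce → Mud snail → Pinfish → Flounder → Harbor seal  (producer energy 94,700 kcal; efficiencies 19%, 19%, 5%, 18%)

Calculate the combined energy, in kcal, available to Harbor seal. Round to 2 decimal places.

149.14 kcal

Pathway 1: 1644000 × 0.16 × 0.05 × 0.15 × 0.06 = 118.368 kcal
Pathway 2: 94700 × 0.19 × 0.19 × 0.05 × 0.18 = 30.76803 kcal
Total at Harbor seal: 118.368 + 30.76803 = 149.13603 kcal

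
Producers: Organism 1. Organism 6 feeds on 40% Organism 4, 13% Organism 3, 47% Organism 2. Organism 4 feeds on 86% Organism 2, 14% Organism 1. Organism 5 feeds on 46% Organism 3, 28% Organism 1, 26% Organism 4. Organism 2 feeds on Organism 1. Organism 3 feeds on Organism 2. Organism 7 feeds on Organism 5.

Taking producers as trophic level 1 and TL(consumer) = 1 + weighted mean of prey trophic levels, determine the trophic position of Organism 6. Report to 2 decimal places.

Organism 2: 1 + 1 = 2
Organism 3: 1 + 2 = 3
Organism 4: 1 + (0.86×2 + 0.14×1) = 2.86
Organism 5: 1 + (0.46×3 + 0.28×1 + 0.26×2.86) = 3.4036
Organism 6: 1 + (0.4×2.86 + 0.13×3 + 0.47×2) = 3.474
Organism 7: 1 + 3.4036 = 4.4036

3.47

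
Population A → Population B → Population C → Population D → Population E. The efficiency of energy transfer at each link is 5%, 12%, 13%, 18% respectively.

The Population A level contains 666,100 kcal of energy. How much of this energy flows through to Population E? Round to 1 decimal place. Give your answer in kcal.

Population B: 666100 × 0.05 = 33305 kcal
Population C: 33305 × 0.12 = 3996.6 kcal
Population D: 3996.6 × 0.13 = 519.558 kcal
Population E: 519.558 × 0.18 = 93.52044 kcal

93.5 kcal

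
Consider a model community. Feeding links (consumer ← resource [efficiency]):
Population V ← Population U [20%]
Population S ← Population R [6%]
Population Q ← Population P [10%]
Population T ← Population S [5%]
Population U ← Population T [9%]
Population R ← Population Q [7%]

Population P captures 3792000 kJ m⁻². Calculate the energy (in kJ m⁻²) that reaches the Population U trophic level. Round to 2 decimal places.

Population Q: 3792000 × 0.1 = 379200 kJ m⁻²
Population R: 379200 × 0.07 = 26544 kJ m⁻²
Population S: 26544 × 0.06 = 1592.64 kJ m⁻²
Population T: 1592.64 × 0.05 = 79.632 kJ m⁻²
Population U: 79.632 × 0.09 = 7.16688 kJ m⁻²

7.17 kJ m⁻²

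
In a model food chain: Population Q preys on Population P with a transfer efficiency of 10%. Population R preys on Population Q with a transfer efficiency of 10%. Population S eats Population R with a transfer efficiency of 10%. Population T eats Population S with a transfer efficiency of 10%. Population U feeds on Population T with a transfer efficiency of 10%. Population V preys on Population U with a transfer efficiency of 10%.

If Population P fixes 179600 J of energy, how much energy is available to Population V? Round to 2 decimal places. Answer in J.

Population Q: 179600 × 0.1 = 17960 J
Population R: 17960 × 0.1 = 1796 J
Population S: 1796 × 0.1 = 179.6 J
Population T: 179.6 × 0.1 = 17.96 J
Population U: 17.96 × 0.1 = 1.796 J
Population V: 1.796 × 0.1 = 0.1796 J

0.18 J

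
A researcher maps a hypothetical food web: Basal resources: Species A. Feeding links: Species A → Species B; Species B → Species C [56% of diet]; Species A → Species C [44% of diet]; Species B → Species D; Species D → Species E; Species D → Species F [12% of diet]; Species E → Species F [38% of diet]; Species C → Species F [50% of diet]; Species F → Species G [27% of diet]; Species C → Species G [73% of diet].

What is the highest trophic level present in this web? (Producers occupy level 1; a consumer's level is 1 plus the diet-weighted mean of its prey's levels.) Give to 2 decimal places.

4.16

Species B: 1 + 1 = 2
Species C: 1 + (0.56×2 + 0.44×1) = 2.56
Species D: 1 + 2 = 3
Species E: 1 + 3 = 4
Species F: 1 + (0.12×3 + 0.38×4 + 0.5×2.56) = 4.16
Species G: 1 + (0.27×4.16 + 0.73×2.56) = 3.992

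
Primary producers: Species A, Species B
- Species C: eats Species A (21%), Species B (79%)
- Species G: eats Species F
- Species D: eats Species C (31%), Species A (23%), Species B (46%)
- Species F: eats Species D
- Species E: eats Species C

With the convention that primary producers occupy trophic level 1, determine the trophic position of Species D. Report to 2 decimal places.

2.31

Species C: 1 + (0.21×1 + 0.79×1) = 2
Species D: 1 + (0.31×2 + 0.23×1 + 0.46×1) = 2.31
Species E: 1 + 2 = 3
Species F: 1 + 2.31 = 3.31
Species G: 1 + 3.31 = 4.31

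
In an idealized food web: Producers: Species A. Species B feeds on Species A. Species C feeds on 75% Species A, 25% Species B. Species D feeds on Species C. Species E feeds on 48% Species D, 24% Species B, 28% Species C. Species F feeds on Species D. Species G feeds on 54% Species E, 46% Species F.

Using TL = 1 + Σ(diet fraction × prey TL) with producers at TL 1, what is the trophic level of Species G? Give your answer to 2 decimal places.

4.94

Species B: 1 + 1 = 2
Species C: 1 + (0.75×1 + 0.25×2) = 2.25
Species D: 1 + 2.25 = 3.25
Species E: 1 + (0.48×3.25 + 0.24×2 + 0.28×2.25) = 3.67
Species F: 1 + 3.25 = 4.25
Species G: 1 + (0.54×3.67 + 0.46×4.25) = 4.9368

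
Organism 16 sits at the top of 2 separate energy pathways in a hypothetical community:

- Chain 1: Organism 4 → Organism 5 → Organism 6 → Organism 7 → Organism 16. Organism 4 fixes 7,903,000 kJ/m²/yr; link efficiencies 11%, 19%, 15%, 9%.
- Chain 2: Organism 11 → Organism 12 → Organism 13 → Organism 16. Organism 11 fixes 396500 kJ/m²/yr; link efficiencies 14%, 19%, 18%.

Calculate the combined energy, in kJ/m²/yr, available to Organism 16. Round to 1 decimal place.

Chain 1: 7903000 × 0.11 × 0.19 × 0.15 × 0.09 = 2229.83145 kJ/m²/yr
Chain 2: 396500 × 0.14 × 0.19 × 0.18 = 1898.442 kJ/m²/yr
Total at Organism 16: 2229.83145 + 1898.442 = 4128.27345 kJ/m²/yr

4128.3 kJ/m²/yr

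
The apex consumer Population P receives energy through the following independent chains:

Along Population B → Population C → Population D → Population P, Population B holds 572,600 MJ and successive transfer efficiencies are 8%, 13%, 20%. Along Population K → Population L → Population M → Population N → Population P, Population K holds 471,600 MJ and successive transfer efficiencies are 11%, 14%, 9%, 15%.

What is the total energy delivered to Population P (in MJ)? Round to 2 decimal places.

Via Population B: 572600 × 0.08 × 0.13 × 0.2 = 1191.008 MJ
Via Population K: 471600 × 0.11 × 0.14 × 0.09 × 0.15 = 98.04564 MJ
Total at Population P: 1191.008 + 98.04564 = 1289.05364 MJ

1289.05 MJ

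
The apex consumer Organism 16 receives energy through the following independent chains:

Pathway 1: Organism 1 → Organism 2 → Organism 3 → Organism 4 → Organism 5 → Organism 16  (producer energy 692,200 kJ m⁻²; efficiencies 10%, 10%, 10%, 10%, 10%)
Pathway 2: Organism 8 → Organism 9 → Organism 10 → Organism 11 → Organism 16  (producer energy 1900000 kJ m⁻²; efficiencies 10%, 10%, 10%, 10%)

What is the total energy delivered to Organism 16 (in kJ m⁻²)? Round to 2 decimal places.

Pathway 1: 692200 × 0.1 × 0.1 × 0.1 × 0.1 × 0.1 = 6.922 kJ m⁻²
Pathway 2: 1900000 × 0.1 × 0.1 × 0.1 × 0.1 = 190 kJ m⁻²
Total at Organism 16: 6.922 + 190 = 196.922 kJ m⁻²

196.92 kJ m⁻²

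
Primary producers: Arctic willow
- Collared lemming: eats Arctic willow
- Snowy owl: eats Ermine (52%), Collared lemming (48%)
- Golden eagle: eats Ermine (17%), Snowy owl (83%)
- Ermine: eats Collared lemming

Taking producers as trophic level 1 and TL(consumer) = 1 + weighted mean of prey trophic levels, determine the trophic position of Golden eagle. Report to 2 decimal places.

4.43

Collared lemming: 1 + 1 = 2
Ermine: 1 + 2 = 3
Snowy owl: 1 + (0.52×3 + 0.48×2) = 3.52
Golden eagle: 1 + (0.17×3 + 0.83×3.52) = 4.4316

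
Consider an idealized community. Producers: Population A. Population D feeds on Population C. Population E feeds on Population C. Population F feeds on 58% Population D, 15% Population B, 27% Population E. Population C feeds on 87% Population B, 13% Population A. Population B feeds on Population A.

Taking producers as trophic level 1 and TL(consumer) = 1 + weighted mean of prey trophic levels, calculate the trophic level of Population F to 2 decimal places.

4.59

Population B: 1 + 1 = 2
Population C: 1 + (0.87×2 + 0.13×1) = 2.87
Population D: 1 + 2.87 = 3.87
Population E: 1 + 2.87 = 3.87
Population F: 1 + (0.58×3.87 + 0.15×2 + 0.27×3.87) = 4.5895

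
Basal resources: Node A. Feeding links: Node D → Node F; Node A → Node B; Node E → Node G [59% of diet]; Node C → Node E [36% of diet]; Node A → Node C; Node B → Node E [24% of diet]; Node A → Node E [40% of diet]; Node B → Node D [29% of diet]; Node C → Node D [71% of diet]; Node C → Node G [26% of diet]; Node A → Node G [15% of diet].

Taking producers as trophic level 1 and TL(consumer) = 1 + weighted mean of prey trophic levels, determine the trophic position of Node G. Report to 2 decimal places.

3.20

Node B: 1 + 1 = 2
Node C: 1 + 1 = 2
Node D: 1 + (0.29×2 + 0.71×2) = 3
Node E: 1 + (0.24×2 + 0.4×1 + 0.36×2) = 2.6
Node F: 1 + 3 = 4
Node G: 1 + (0.26×2 + 0.59×2.6 + 0.15×1) = 3.204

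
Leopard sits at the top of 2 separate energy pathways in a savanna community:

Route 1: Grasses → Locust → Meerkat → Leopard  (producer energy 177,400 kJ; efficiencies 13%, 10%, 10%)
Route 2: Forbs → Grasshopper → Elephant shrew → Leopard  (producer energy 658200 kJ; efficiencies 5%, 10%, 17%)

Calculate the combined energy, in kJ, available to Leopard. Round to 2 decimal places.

790.09 kJ

Route 1: 177400 × 0.13 × 0.1 × 0.1 = 230.62 kJ
Route 2: 658200 × 0.05 × 0.1 × 0.17 = 559.47 kJ
Total at Leopard: 230.62 + 559.47 = 790.09 kJ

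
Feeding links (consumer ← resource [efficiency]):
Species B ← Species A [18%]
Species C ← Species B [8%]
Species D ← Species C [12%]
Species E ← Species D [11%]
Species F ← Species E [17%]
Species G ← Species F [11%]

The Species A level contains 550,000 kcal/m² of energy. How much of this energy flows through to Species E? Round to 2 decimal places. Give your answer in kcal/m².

Species B: 550000 × 0.18 = 99000 kcal/m²
Species C: 99000 × 0.08 = 7920 kcal/m²
Species D: 7920 × 0.12 = 950.4 kcal/m²
Species E: 950.4 × 0.11 = 104.544 kcal/m²

104.54 kcal/m²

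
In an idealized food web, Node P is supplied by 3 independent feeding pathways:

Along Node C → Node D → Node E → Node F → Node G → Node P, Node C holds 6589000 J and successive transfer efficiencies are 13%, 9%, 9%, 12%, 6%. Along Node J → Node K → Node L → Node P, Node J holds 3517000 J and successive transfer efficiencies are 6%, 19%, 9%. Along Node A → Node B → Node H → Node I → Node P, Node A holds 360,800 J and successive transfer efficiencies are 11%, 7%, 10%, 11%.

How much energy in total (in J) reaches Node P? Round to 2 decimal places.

3688.96 J

Via Node C: 6589000 × 0.13 × 0.09 × 0.09 × 0.12 × 0.06 = 49.9551624 J
Via Node J: 3517000 × 0.06 × 0.19 × 0.09 = 3608.442 J
Via Node A: 360800 × 0.11 × 0.07 × 0.1 × 0.11 = 30.55976 J
Total at Node P: 49.9551624 + 3608.442 + 30.55976 = 3688.9569224 J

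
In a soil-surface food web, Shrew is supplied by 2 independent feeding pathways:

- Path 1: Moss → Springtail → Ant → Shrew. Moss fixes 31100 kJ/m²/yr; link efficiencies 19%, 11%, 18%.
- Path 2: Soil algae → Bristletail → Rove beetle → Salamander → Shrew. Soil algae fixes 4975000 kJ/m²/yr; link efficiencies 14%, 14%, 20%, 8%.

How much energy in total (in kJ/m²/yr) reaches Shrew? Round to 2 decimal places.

1677.16 kJ/m²/yr

Path 1: 31100 × 0.19 × 0.11 × 0.18 = 116.9982 kJ/m²/yr
Path 2: 4975000 × 0.14 × 0.14 × 0.2 × 0.08 = 1560.16 kJ/m²/yr
Total at Shrew: 116.9982 + 1560.16 = 1677.1582 kJ/m²/yr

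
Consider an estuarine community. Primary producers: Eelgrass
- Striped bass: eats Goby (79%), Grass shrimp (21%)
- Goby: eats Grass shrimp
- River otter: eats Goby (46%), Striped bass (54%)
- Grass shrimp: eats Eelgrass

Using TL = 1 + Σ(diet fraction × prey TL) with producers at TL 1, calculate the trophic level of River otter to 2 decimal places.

4.43

Grass shrimp: 1 + 1 = 2
Goby: 1 + 2 = 3
Striped bass: 1 + (0.79×3 + 0.21×2) = 3.79
River otter: 1 + (0.46×3 + 0.54×3.79) = 4.4266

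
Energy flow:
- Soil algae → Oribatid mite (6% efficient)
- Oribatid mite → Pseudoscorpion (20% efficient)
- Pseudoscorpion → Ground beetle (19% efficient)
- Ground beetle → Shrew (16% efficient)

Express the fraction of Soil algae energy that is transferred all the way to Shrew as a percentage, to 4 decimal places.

0.0365%

Product of link efficiencies: 0.06 × 0.2 × 0.19 × 0.16 = 0.0003648
As a percentage: 0.0003648 × 100 = 0.0365%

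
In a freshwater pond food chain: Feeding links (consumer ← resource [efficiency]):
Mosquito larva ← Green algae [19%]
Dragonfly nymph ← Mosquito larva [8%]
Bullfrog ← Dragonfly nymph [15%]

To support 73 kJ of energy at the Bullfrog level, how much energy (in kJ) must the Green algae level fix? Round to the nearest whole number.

Cumulative transfer efficiency: 0.19 × 0.08 × 0.15 = 0.00228
Green algae energy = 73 / 0.00228 = 32018 kJ

32018 kJ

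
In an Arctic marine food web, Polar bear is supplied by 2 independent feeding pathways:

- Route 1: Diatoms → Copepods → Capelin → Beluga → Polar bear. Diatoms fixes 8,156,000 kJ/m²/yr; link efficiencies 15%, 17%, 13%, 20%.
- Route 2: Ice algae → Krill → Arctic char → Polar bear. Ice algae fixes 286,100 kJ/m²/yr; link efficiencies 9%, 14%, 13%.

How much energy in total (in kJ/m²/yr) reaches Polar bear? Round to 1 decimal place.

5876.1 kJ/m²/yr

Route 1: 8156000 × 0.15 × 0.17 × 0.13 × 0.2 = 5407.428 kJ/m²/yr
Route 2: 286100 × 0.09 × 0.14 × 0.13 = 468.6318 kJ/m²/yr
Total at Polar bear: 5407.428 + 468.6318 = 5876.0598 kJ/m²/yr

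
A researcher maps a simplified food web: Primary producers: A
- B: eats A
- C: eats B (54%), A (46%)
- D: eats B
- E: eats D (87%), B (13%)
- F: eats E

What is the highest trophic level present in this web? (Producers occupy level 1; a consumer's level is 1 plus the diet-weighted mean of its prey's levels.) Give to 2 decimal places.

4.87

B: 1 + 1 = 2
C: 1 + (0.54×2 + 0.46×1) = 2.54
D: 1 + 2 = 3
E: 1 + (0.87×3 + 0.13×2) = 3.87
F: 1 + 3.87 = 4.87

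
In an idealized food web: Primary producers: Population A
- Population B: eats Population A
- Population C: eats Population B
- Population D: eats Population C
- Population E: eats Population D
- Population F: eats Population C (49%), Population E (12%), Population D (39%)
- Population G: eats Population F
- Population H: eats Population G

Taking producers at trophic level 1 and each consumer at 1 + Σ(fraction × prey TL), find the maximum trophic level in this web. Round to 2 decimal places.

6.63

Population B: 1 + 1 = 2
Population C: 1 + 2 = 3
Population D: 1 + 3 = 4
Population E: 1 + 4 = 5
Population F: 1 + (0.49×3 + 0.12×5 + 0.39×4) = 4.63
Population G: 1 + 4.63 = 5.63
Population H: 1 + 5.63 = 6.63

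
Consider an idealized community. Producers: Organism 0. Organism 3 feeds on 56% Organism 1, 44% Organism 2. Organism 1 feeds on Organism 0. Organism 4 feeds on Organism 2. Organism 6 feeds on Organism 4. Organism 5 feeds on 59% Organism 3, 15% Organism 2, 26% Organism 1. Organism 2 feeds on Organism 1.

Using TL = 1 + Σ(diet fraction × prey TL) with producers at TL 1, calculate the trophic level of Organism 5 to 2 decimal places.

Organism 1: 1 + 1 = 2
Organism 2: 1 + 2 = 3
Organism 3: 1 + (0.56×2 + 0.44×3) = 3.44
Organism 4: 1 + 3 = 4
Organism 5: 1 + (0.59×3.44 + 0.15×3 + 0.26×2) = 3.9996
Organism 6: 1 + 4 = 5

4.00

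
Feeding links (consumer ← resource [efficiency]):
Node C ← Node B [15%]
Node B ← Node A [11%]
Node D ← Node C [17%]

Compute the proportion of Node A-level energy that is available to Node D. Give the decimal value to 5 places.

Product of link efficiencies: 0.11 × 0.15 × 0.17 = 0.002805

0.00281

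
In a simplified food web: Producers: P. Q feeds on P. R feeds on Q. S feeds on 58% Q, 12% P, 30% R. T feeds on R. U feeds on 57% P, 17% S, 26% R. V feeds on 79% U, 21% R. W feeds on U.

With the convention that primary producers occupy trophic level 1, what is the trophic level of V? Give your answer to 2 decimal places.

Q: 1 + 1 = 2
R: 1 + 2 = 3
S: 1 + (0.58×2 + 0.12×1 + 0.3×3) = 3.18
T: 1 + 3 = 4
U: 1 + (0.57×1 + 0.17×3.18 + 0.26×3) = 2.8906
V: 1 + (0.79×2.8906 + 0.21×3) = 3.913574
W: 1 + 2.8906 = 3.8906

3.91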